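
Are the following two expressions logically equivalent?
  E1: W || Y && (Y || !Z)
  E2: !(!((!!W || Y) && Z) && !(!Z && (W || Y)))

Yes

E1: W || Y && (Y || !Z)
    = W || Y   (absorption)
E2: !(!((!!W || Y) && Z) && !(!Z && (W || Y)))
    = (!!W || Y) && Z || !Z && (W || Y)   (De Morgan)
    = (W || Y) && Z || !Z && (W || Y)   (double negation)
    = W || Y   (distribution)
Both reduce to W || Y, so they are equivalent.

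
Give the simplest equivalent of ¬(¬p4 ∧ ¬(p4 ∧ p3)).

¬(¬p4 ∧ ¬(p4 ∧ p3))
= p4 ∨ p4 ∧ p3   — De Morgan
= p4   — absorption

p4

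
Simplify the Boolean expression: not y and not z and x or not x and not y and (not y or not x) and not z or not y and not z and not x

not y and not z

not y and not z and x or not x and not y and (not y or not x) and not z or not y and not z and not x
= not y and not z and x or not x and not y and not z or not y and not z and not x
= not y and not z or not y and not z and not x
= not y and not z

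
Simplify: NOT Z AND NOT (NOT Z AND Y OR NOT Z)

FALSE

NOT Z AND NOT (NOT Z AND Y OR NOT Z)
= NOT Z AND NOT NOT Z   [absorption]
= NOT Z AND Z   [double negation]
= FALSE   [complement]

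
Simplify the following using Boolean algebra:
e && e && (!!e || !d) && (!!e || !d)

e

e && e && (!!e || !d) && (!!e || !d)
= e && e && (!!e || !d)   (idempotence)
= e && e && (e || !d)   (double negation)
= e && e   (absorption)
= e   (idempotence)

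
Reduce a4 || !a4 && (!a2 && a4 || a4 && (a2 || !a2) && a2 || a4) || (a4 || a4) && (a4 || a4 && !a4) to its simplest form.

a4 || !a4 && (!a2 && a4 || a4 && (a2 || !a2) && a2 || a4) || (a4 || a4) && (a4 || a4 && !a4)
= a4 || !a4 && (!a2 && a4 || a4 && a2 || a4) || (a4 || a4) && (a4 || a4 && !a4)
= a4 || !a4 && (!a2 && a4 || a4 && a2 || a4) || (a4 || a4) && a4
= a4 || !a4 && (a4 || a4) || (a4 || a4) && a4
= a4 || a4 || a4
= a4 || a4
= a4

a4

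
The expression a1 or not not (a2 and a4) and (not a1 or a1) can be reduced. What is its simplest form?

a1 or a2 and a4

a1 or not not (a2 and a4) and (not a1 or a1)
= a1 or a2 and a4 and (not a1 or a1)   [double negation]
= a1 or a2 and a4   [complement / identity]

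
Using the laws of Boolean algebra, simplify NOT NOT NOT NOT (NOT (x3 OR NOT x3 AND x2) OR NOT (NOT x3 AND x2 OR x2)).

NOT NOT NOT NOT (NOT (x3 OR NOT x3 AND x2) OR NOT (NOT x3 AND x2 OR x2))
= NOT NOT NOT ((x3 OR NOT x3 AND x2) AND (NOT x3 AND x2 OR x2))
= NOT NOT NOT (x3 AND x2 OR NOT x3 AND x2)
= NOT NOT NOT x2
= NOT x2

NOT x2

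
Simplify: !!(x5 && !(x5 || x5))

!!(x5 && !(x5 || x5))
= x5 && !(x5 || x5)   (double negation)
= x5 && !x5   (idempotence)
= false   (complement)

false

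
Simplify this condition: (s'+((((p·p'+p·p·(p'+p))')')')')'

s·p'

(s'+((((p·p'+p·p·(p'+p))')')')')'
= (s'+((((p·p'+p·p)')')')')'   (complement / identity)
= (s'+(((p')')')')'   (distribution)
= s·((p')')'   (De Morgan)
= s·p'   (double negation)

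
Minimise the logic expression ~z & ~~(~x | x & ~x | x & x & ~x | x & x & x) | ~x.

~z & ~~(~x | x & ~x | x & x & ~x | x & x & x) | ~x
= ~z & ~~(~x | x & ~x | x & x) | ~x
= ~z & (~x | x & ~x | x & x) | ~x
= ~z & (~x | x) | ~x
= ~z | ~x

~z | ~x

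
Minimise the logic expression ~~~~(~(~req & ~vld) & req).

req

~~~~(~(~req & ~vld) & req)
= ~~~~((req | vld) & req)   — De Morgan
= ~~~~req   — absorption
= ~~req   — double negation
= req   — double negation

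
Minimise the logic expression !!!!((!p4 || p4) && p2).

p2

!!!!((!p4 || p4) && p2)
= !!((!p4 || p4) && p2)   — double negation
= (!p4 || p4) && p2   — double negation
= p2   — complement / identity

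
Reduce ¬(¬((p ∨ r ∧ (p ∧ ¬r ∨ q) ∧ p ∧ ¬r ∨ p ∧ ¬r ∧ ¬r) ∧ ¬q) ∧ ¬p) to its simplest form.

¬(¬((p ∨ r ∧ (p ∧ ¬r ∨ q) ∧ p ∧ ¬r ∨ p ∧ ¬r ∧ ¬r) ∧ ¬q) ∧ ¬p)
= (p ∨ r ∧ (p ∧ ¬r ∨ q) ∧ p ∧ ¬r ∨ p ∧ ¬r ∧ ¬r) ∧ ¬q ∨ p   [De Morgan]
= (p ∨ r ∧ p ∧ ¬r ∨ p ∧ ¬r ∧ ¬r) ∧ ¬q ∨ p   [absorption]
= (p ∨ p ∧ ¬r) ∧ ¬q ∨ p   [distribution]
= p ∧ ¬q ∨ p   [absorption]
= p   [absorption]

p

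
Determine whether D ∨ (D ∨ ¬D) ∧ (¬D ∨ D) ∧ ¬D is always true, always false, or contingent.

D ∨ (D ∨ ¬D) ∧ (¬D ∨ D) ∧ ¬D
= D ∨ (D ∨ ¬D) ∧ ¬D   [complement / identity]
= D ∨ ¬D   [complement / identity]
= True   [complement]

always true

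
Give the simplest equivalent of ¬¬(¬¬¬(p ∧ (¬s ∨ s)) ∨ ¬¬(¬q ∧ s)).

¬p ∨ ¬q ∧ s

¬¬(¬¬¬(p ∧ (¬s ∨ s)) ∨ ¬¬(¬q ∧ s))
= ¬¬(¬¬¬p ∨ ¬¬(¬q ∧ s))   [complement / identity]
= ¬(¬¬p ∧ ¬(¬q ∧ s))   [De Morgan]
= ¬p ∨ ¬q ∧ s   [De Morgan]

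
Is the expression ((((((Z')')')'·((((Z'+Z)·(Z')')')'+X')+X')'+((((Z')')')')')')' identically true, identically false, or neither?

((((((Z')')')'·((((Z'+Z)·(Z')')')'+X')+X')'+((((Z')')')')')')'
= ((((((Z')')')'·((((Z')')')'+X')+X')'+((((Z')')')')')')'   [complement / identity]
= (((((Z')')')'·((((Z')')')'+X')+X')·(((Z')')')')'   [De Morgan]
= (((((Z')')')'+X')·(((Z')')')')'   [absorption]
= ((((Z')')')')'   [absorption]
= ((Z')')'   [double negation]
= Z'   [double negation]
This depends on Z, so it is not a constant.

neither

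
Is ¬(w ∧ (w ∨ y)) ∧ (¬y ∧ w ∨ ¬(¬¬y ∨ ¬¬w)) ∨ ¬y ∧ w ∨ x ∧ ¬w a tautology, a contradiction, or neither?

¬(w ∧ (w ∨ y)) ∧ (¬y ∧ w ∨ ¬(¬¬y ∨ ¬¬w)) ∨ ¬y ∧ w ∨ x ∧ ¬w
= ¬(w ∧ (w ∨ y)) ∧ (¬y ∧ w ∨ ¬y ∧ ¬w) ∨ ¬y ∧ w ∨ x ∧ ¬w   — De Morgan
= ¬w ∧ (¬y ∧ w ∨ ¬y ∧ ¬w) ∨ ¬y ∧ w ∨ x ∧ ¬w   — absorption
= ¬w ∧ ¬y ∨ ¬y ∧ w ∨ x ∧ ¬w   — distribution
= ¬y ∨ x ∧ ¬w   — distribution
This depends on w, x, y, so it is not a constant.

neither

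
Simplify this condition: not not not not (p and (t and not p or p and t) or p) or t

p or t

not not not not (p and (t and not p or p and t) or p) or t
= not not not not (p and t or p) or t   — distribution
= not not not not p or t   — absorption
= not not p or t   — double negation
= p or t   — double negation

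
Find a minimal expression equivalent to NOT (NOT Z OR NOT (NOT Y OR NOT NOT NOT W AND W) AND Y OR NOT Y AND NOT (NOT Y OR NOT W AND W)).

Z AND NOT Y

NOT (NOT Z OR NOT (NOT Y OR NOT NOT NOT W AND W) AND Y OR NOT Y AND NOT (NOT Y OR NOT W AND W))
= NOT (NOT Z OR NOT (NOT Y OR NOT W AND W) AND Y OR NOT Y AND NOT (NOT Y OR NOT W AND W))   [double negation]
= NOT (NOT Z OR NOT (NOT Y OR NOT W AND W))   [distribution]
= Z AND (NOT Y OR NOT W AND W)   [De Morgan]
= Z AND NOT Y   [complement / identity]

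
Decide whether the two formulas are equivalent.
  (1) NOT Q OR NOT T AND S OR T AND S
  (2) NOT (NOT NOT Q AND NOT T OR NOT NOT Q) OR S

E1: NOT Q OR NOT T AND S OR T AND S
    = NOT Q OR S   [distribution]
E2: NOT (NOT NOT Q AND NOT T OR NOT NOT Q) OR S
    = NOT NOT NOT Q OR S   [absorption]
    = NOT Q OR S   [double negation]
Both reduce to NOT Q OR S, so they are equivalent.

Yes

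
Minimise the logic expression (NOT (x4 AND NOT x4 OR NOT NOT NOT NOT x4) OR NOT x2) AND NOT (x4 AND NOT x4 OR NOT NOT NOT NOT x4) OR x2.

NOT x4 OR x2

(NOT (x4 AND NOT x4 OR NOT NOT NOT NOT x4) OR NOT x2) AND NOT (x4 AND NOT x4 OR NOT NOT NOT NOT x4) OR x2
= NOT (x4 AND NOT x4 OR NOT NOT NOT NOT x4) OR x2   — absorption
= NOT (x4 AND NOT x4 OR NOT NOT x4) OR x2   — double negation
= NOT NOT NOT x4 OR x2   — complement / identity
= NOT x4 OR x2   — double negation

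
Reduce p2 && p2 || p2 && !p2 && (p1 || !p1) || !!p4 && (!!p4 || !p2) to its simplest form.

p2 || p4

p2 && p2 || p2 && !p2 && (p1 || !p1) || !!p4 && (!!p4 || !p2)
= p2 && p2 || p2 && !p2 && (p1 || !p1) || !!p4
= p2 && p2 || p2 && !p2 || !!p4
= p2 || !!p4
= p2 || p4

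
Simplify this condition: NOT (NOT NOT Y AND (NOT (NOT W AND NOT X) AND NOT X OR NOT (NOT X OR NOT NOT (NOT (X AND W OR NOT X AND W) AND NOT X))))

NOT Y OR NOT W AND NOT X

NOT (NOT NOT Y AND (NOT (NOT W AND NOT X) AND NOT X OR NOT (NOT X OR NOT NOT (NOT (X AND W OR NOT X AND W) AND NOT X))))
= NOT (NOT NOT Y AND (NOT (NOT W AND NOT X) AND NOT X OR NOT (NOT X OR NOT NOT (NOT W AND NOT X))))   — distribution
= NOT (NOT NOT Y AND (NOT (NOT W AND NOT X) AND NOT X OR X AND NOT (NOT W AND NOT X)))   — De Morgan
= NOT (NOT NOT Y AND NOT (NOT W AND NOT X))   — distribution
= NOT Y OR NOT W AND NOT X   — De Morgan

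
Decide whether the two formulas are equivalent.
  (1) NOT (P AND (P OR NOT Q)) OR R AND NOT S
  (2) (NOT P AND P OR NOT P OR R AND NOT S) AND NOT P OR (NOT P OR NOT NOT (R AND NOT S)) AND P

Yes

E1: NOT (P AND (P OR NOT Q)) OR R AND NOT S
    = NOT P OR R AND NOT S   (absorption)
E2: (NOT P AND P OR NOT P OR R AND NOT S) AND NOT P OR (NOT P OR NOT NOT (R AND NOT S)) AND P
    = (NOT P OR R AND NOT S) AND NOT P OR (NOT P OR NOT NOT (R AND NOT S)) AND P   (complement / identity)
    = (NOT P OR R AND NOT S) AND NOT P OR (NOT P OR R AND NOT S) AND P   (double negation)
    = NOT P OR R AND NOT S   (distribution)
Both reduce to NOT P OR R AND NOT S, so they are equivalent.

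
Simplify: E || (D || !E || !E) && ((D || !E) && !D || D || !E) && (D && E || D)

E || (D || !E || !E) && ((D || !E) && !D || D || !E) && (D && E || D)
= E || (D || !E || !E) && ((D || !E) && !D || D || !E) && D   (absorption)
= E || (D || !E || !E) && (D || !E) && D   (absorption)
= E || (D || !E) && D   (absorption)
= E || D   (absorption)

E || D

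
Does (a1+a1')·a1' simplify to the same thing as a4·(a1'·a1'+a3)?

No

E1: (a1+a1')·a1'
    = a1'   (complement / identity)
E2: a4·(a1'·a1'+a3)
    = a4·(a1'+a3)   (idempotence)
These differ: at a1=0, a3=0, a4=0, E1 = 1 but E2 = 0.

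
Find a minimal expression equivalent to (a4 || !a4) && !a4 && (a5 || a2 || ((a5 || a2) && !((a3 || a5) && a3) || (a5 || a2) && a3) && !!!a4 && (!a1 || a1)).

(a4 || !a4) && !a4 && (a5 || a2 || ((a5 || a2) && !((a3 || a5) && a3) || (a5 || a2) && a3) && !!!a4 && (!a1 || a1))
= (a4 || !a4) && !a4 && (a5 || a2 || ((a5 || a2) && !((a3 || a5) && a3) || (a5 || a2) && a3) && !!!a4)
= (a4 || !a4) && !a4 && (a5 || a2 || ((a5 || a2) && !((a3 || a5) && a3) || (a5 || a2) && a3) && !a4)
= (a4 || !a4) && !a4 && (a5 || a2 || ((a5 || a2) && !a3 || (a5 || a2) && a3) && !a4)
= !a4 && (a5 || a2 || ((a5 || a2) && !a3 || (a5 || a2) && a3) && !a4)
= !a4 && (a5 || a2 || (a5 || a2) && !a4)
= !a4 && (a5 || a2)

!a4 && (a5 || a2)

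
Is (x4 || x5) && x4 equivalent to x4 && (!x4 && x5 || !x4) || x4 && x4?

Yes

E1: (x4 || x5) && x4
    = x4   — absorption
E2: x4 && (!x4 && x5 || !x4) || x4 && x4
    = x4 && !x4 || x4 && x4   — absorption
    = x4   — distribution
Both reduce to x4, so they are equivalent.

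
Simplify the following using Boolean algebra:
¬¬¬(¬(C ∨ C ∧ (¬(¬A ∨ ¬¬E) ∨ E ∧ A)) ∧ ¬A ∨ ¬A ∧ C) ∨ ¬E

A ∨ ¬E

¬¬¬(¬(C ∨ C ∧ (¬(¬A ∨ ¬¬E) ∨ E ∧ A)) ∧ ¬A ∨ ¬A ∧ C) ∨ ¬E
= ¬¬¬(¬(C ∨ C ∧ (A ∧ ¬E ∨ E ∧ A)) ∧ ¬A ∨ ¬A ∧ C) ∨ ¬E   — De Morgan
= ¬¬¬(¬(C ∨ C ∧ A) ∧ ¬A ∨ ¬A ∧ C) ∨ ¬E   — distribution
= ¬¬¬(¬C ∧ ¬A ∨ ¬A ∧ C) ∨ ¬E   — absorption
= ¬¬¬¬A ∨ ¬E   — distribution
= ¬¬A ∨ ¬E   — double negation
= A ∨ ¬E   — double negation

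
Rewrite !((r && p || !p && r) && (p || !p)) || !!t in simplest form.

!((r && p || !p && r) && (p || !p)) || !!t
= !((r && p || !p && r) && (p || !p)) || t   (double negation)
= !(r && p || !p && r) || t   (complement / identity)
= !r || t   (distribution)

!r || t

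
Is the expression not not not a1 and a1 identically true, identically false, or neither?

not not not a1 and a1
= not a1 and a1   — double negation
= False   — complement

identically false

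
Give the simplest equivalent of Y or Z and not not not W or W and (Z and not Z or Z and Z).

Y or Z and not not not W or W and (Z and not Z or Z and Z)
= Y or Z and not not not W or W and Z   [distribution]
= Y or Z and not W or W and Z   [double negation]
= Y or Z   [distribution]

Y or Z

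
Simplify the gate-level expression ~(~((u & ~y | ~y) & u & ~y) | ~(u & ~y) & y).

u & ~y

~(~((u & ~y | ~y) & u & ~y) | ~(u & ~y) & y)
= ~(~(u & ~y) | ~(u & ~y) & y)   — absorption
= ~~(u & ~y)   — absorption
= u & ~y   — double negation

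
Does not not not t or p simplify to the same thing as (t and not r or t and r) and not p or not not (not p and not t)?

E1: not not not t or p
    = not t or p   — double negation
E2: (t and not r or t and r) and not p or not not (not p and not t)
    = (t and not r or t and r) and not p or not p and not t   — double negation
    = t and not p or not p and not t   — distribution
    = not p   — distribution
These differ: at p=1, r=0, t=0, E1 = 1 but E2 = 0.

No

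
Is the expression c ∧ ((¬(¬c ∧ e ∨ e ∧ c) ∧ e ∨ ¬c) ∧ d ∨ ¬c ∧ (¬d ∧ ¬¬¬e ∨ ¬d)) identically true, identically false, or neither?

identically false

c ∧ ((¬(¬c ∧ e ∨ e ∧ c) ∧ e ∨ ¬c) ∧ d ∨ ¬c ∧ (¬d ∧ ¬¬¬e ∨ ¬d))
= c ∧ ((¬e ∧ e ∨ ¬c) ∧ d ∨ ¬c ∧ (¬d ∧ ¬¬¬e ∨ ¬d))   — distribution
= c ∧ (¬c ∧ d ∨ ¬c ∧ (¬d ∧ ¬¬¬e ∨ ¬d))   — complement / identity
= c ∧ (¬c ∧ d ∨ ¬c ∧ (¬d ∧ ¬e ∨ ¬d))   — double negation
= c ∧ (¬c ∧ d ∨ ¬c ∧ ¬d)   — absorption
= c ∧ ¬c   — distribution
= False   — complement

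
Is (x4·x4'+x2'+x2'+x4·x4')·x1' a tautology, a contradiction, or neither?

(x4·x4'+x2'+x2'+x4·x4')·x1'
= (x4·x4'+x2'+x4·x4')·x1'
= (x4·x4'+x2')·x1'
= x2'·x1'
This depends on x1, x2, so it is not a constant.

neither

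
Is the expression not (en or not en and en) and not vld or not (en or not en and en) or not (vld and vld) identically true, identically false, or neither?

not (en or not en and en) and not vld or not (en or not en and en) or not (vld and vld)
= not (en or not en and en) or not (vld and vld)   [absorption]
= not (en or not en and en) or not vld   [idempotence]
= not en or not vld   [complement / identity]
This depends on en, vld, so it is not a constant.

neither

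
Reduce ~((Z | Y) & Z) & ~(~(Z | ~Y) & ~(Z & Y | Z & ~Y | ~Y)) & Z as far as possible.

~((Z | Y) & Z) & ~(~(Z | ~Y) & ~(Z & Y | Z & ~Y | ~Y)) & Z
= ~((Z | Y) & Z) & ~(~(Z | ~Y) & ~(Z | ~Y)) & Z
= ~Z & ~(~(Z | ~Y) & ~(Z | ~Y)) & Z
= ~Z & ~~(Z | ~Y) & Z
= ~Z & (Z | ~Y) & Z
= ~Z & Z
= 0

0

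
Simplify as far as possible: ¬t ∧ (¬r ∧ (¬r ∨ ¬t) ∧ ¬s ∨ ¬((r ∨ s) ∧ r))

¬t ∧ (¬r ∧ (¬r ∨ ¬t) ∧ ¬s ∨ ¬((r ∨ s) ∧ r))
= ¬t ∧ (¬r ∧ ¬s ∨ ¬((r ∨ s) ∧ r))   — absorption
= ¬t ∧ (¬r ∧ ¬s ∨ ¬r)   — absorption
= ¬t ∧ ¬r   — absorption

¬t ∧ ¬r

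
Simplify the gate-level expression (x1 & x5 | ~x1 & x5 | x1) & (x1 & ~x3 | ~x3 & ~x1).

(x1 & x5 | ~x1 & x5 | x1) & (x1 & ~x3 | ~x3 & ~x1)
= (x5 | x1) & (x1 & ~x3 | ~x3 & ~x1)
= (x5 | x1) & ~x3

(x5 | x1) & ~x3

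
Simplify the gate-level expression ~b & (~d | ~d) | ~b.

~b

~b & (~d | ~d) | ~b
= ~b & ~d | ~b   — idempotence
= ~b   — absorption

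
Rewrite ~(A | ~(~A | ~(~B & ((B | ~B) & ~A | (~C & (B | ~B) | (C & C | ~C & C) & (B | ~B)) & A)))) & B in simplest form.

~A & B

~(A | ~(~A | ~(~B & ((B | ~B) & ~A | (~C & (B | ~B) | (C & C | ~C & C) & (B | ~B)) & A)))) & B
= ~(A | ~(~A | ~(~B & ((B | ~B) & ~A | (~C & (B | ~B) | C & (B | ~B)) & A)))) & B   — distribution
= ~(A | ~(~A | ~(~B & ((B | ~B) & ~A | (B | ~B) & A)))) & B   — distribution
= ~(A | ~(~A | ~(~B & (B | ~B)))) & B   — distribution
= ~(A | ~(~A | ~~B)) & B   — complement / identity
= ~(A | A & ~B) & B   — De Morgan
= ~A & B   — absorption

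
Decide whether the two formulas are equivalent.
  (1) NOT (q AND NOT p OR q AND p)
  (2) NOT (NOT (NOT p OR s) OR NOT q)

E1: NOT (q AND NOT p OR q AND p)
    = NOT q   (distribution)
E2: NOT (NOT (NOT p OR s) OR NOT q)
    = (NOT p OR s) AND q   (De Morgan)
These differ: at p=0, q=0, s=0, E1 = 1 but E2 = 0.

No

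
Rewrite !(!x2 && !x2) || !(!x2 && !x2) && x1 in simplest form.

!(!x2 && !x2) || !(!x2 && !x2) && x1
= !(!x2 && !x2)
= x2 || x2
= x2

x2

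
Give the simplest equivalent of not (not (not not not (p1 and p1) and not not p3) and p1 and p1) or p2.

not p1 or p2

not (not (not not not (p1 and p1) and not not p3) and p1 and p1) or p2
= not (not (not (p1 and p1) and not not p3) and p1 and p1) or p2
= not ((p1 and p1 or not p3) and p1 and p1) or p2
= not (p1 and p1) or p2
= not p1 or p2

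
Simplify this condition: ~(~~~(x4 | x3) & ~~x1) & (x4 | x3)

~(~~~(x4 | x3) & ~~x1) & (x4 | x3)
= (~~(x4 | x3) | ~x1) & (x4 | x3)   (De Morgan)
= (x4 | x3 | ~x1) & (x4 | x3)   (double negation)
= x4 | x3   (absorption)

x4 | x3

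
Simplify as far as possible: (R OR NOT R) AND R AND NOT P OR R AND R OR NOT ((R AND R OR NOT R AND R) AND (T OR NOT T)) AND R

(R OR NOT R) AND R AND NOT P OR R AND R OR NOT ((R AND R OR NOT R AND R) AND (T OR NOT T)) AND R
= R AND NOT P OR R AND R OR NOT ((R AND R OR NOT R AND R) AND (T OR NOT T)) AND R   [complement / identity]
= R AND NOT P OR R AND R OR NOT (R AND R OR NOT R AND R) AND R   [complement / identity]
= R AND NOT P OR R AND R OR NOT R AND R   [distribution]
= R AND NOT P OR R   [distribution]
= R   [absorption]

R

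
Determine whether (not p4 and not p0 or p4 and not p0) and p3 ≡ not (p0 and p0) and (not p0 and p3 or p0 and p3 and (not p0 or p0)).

E1: (not p4 and not p0 or p4 and not p0) and p3
    = not p0 and p3   [distribution]
E2: not (p0 and p0) and (not p0 and p3 or p0 and p3 and (not p0 or p0))
    = not (p0 and p0) and (not p0 and p3 or p0 and p3)   [complement / identity]
    = not p0 and (not p0 and p3 or p0 and p3)   [idempotence]
    = not p0 and p3   [distribution]
Both reduce to not p0 and p3, so they are equivalent.

Yes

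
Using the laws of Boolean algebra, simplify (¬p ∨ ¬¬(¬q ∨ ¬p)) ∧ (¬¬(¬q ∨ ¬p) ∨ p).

(¬p ∨ ¬¬(¬q ∨ ¬p)) ∧ (¬¬(¬q ∨ ¬p) ∨ p)
= ¬¬(¬q ∨ ¬p) ∨ ¬p ∧ p   [distribution]
= ¬¬(¬q ∨ ¬p)   [complement / identity]
= ¬q ∨ ¬p   [double negation]

¬q ∨ ¬p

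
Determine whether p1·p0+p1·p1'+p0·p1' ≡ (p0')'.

E1: p1·p0+p1·p1'+p0·p1'
    = p1·p0+p0·p1'   — complement / identity
    = p0   — distribution
E2: (p0')'
    = p0   — double negation
Both reduce to p0, so they are equivalent.

Yes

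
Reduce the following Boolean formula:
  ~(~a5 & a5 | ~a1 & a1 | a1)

~a1

~(~a5 & a5 | ~a1 & a1 | a1)
= ~(~a5 & a5 | a1)   — complement / identity
= ~a1   — complement / identity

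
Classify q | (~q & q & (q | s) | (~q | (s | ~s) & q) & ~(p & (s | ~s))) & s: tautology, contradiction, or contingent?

contingent

q | (~q & q & (q | s) | (~q | (s | ~s) & q) & ~(p & (s | ~s))) & s
= q | (~q & q & (q | s) | (~q | q) & ~(p & (s | ~s))) & s   (complement / identity)
= q | (~q & q & (q | s) | (~q | q) & ~p) & s   (complement / identity)
= q | (~q & q | (~q | q) & ~p) & s   (absorption)
= q | (~q & q | ~p) & s   (complement / identity)
= q | ~p & s   (complement / identity)
This depends on p, q, s, so it is not a constant.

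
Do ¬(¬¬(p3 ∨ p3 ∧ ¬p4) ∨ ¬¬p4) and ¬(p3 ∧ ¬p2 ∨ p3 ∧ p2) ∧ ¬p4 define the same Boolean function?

E1: ¬(¬¬(p3 ∨ p3 ∧ ¬p4) ∨ ¬¬p4)
    = ¬(p3 ∨ p3 ∧ ¬p4) ∧ ¬p4
    = ¬p3 ∧ ¬p4
E2: ¬(p3 ∧ ¬p2 ∨ p3 ∧ p2) ∧ ¬p4
    = ¬p3 ∧ ¬p4
Both reduce to ¬p3 ∧ ¬p4, so they are equivalent.

Yes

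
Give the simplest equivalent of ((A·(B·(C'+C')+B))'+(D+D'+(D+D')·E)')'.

A·B

((A·(B·(C'+C')+B))'+(D+D'+(D+D')·E)')'
= ((A·(B·(C'+C')+B))'+(D+D')')'
= ((A·(B·C'+B))'+(D+D')')'
= A·(B·C'+B)·(D+D')
= A·B·(D+D')
= A·B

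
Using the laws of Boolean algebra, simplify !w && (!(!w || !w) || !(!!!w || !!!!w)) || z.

!w && (!(!w || !w) || !(!!!w || !!!!w)) || z
= !w && (!(!w || !w) || !(!!!w || !!w)) || z
= !w && (!(!w || !w) || !(!w || !!w)) || z
= !w && (!(!w || !w) || w && !w) || z
= !w && (w && w || w && !w) || z
= !w && w || z
= z

z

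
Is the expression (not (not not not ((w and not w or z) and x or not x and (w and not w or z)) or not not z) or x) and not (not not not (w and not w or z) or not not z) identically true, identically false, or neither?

identically false

(not (not not not ((w and not w or z) and x or not x and (w and not w or z)) or not not z) or x) and not (not not not (w and not w or z) or not not z)
= (not (not not not (w and not w or z) or not not z) or x) and not (not not not (w and not w or z) or not not z)
= not (not not not (w and not w or z) or not not z)
= not (not not not z or not not z)
= not not z and not z
= z and not z
= False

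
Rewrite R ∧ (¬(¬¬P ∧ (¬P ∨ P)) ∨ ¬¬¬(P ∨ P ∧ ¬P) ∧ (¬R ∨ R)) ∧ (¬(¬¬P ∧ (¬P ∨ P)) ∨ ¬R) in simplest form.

R ∧ ¬P

R ∧ (¬(¬¬P ∧ (¬P ∨ P)) ∨ ¬¬¬(P ∨ P ∧ ¬P) ∧ (¬R ∨ R)) ∧ (¬(¬¬P ∧ (¬P ∨ P)) ∨ ¬R)
= R ∧ (¬(¬¬P ∧ (¬P ∨ P)) ∨ ¬¬¬(P ∨ P ∧ ¬P)) ∧ (¬(¬¬P ∧ (¬P ∨ P)) ∨ ¬R)
= R ∧ (¬(¬¬P ∧ (¬P ∨ P)) ∨ ¬¬¬(P ∨ P ∧ ¬P) ∧ ¬R)
= R ∧ (¬(¬¬P ∧ (¬P ∨ P)) ∨ ¬¬¬P ∧ ¬R)
= R ∧ (¬¬¬P ∨ ¬¬¬P ∧ ¬R)
= R ∧ ¬¬¬P
= R ∧ ¬P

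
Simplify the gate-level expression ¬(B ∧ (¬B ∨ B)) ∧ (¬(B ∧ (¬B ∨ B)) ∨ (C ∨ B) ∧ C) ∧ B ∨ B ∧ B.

B

¬(B ∧ (¬B ∨ B)) ∧ (¬(B ∧ (¬B ∨ B)) ∨ (C ∨ B) ∧ C) ∧ B ∨ B ∧ B
= ¬(B ∧ (¬B ∨ B)) ∧ (¬(B ∧ (¬B ∨ B)) ∨ C) ∧ B ∨ B ∧ B   — absorption
= ¬(B ∧ (¬B ∨ B)) ∧ B ∨ B ∧ B   — absorption
= ¬B ∧ B ∨ B ∧ B   — complement / identity
= (¬B ∨ B) ∧ B   — distribution
= B   — complement / identity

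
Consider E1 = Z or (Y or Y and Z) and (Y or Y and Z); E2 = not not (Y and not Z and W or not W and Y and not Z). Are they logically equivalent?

No

E1: Z or (Y or Y and Z) and (Y or Y and Z)
    = Z or Y or Y and Z
    = Z or Y
E2: not not (Y and not Z and W or not W and Y and not Z)
    = Y and not Z and W or not W and Y and not Z
    = Y and not Z
These differ: at W=0, Y=1, Z=1, E1 = 1 but E2 = 0.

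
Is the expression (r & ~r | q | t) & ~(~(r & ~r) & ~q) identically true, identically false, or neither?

neither

(r & ~r | q | t) & ~(~(r & ~r) & ~q)
= (r & ~r | q | t) & (r & ~r | q)
= r & ~r | q
= q
This depends on q, so it is not a constant.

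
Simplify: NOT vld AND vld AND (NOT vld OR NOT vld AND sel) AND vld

FALSE

NOT vld AND vld AND (NOT vld OR NOT vld AND sel) AND vld
= NOT vld AND vld AND NOT vld AND vld   — absorption
= NOT vld AND vld   — idempotence
= FALSE   — complement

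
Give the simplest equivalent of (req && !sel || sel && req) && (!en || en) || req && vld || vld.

req || vld

(req && !sel || sel && req) && (!en || en) || req && vld || vld
= req && (!en || en) || req && vld || vld   [distribution]
= req || req && vld || vld   [complement / identity]
= req || vld   [absorption]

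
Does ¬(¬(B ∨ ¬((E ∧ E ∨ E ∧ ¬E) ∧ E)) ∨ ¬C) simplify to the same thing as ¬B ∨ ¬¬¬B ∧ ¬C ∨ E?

E1: ¬(¬(B ∨ ¬((E ∧ E ∨ E ∧ ¬E) ∧ E)) ∨ ¬C)
    = ¬(¬(B ∨ ¬(E ∧ E)) ∨ ¬C)   (distribution)
    = (B ∨ ¬(E ∧ E)) ∧ C   (De Morgan)
    = (B ∨ ¬E) ∧ C   (idempotence)
E2: ¬B ∨ ¬¬¬B ∧ ¬C ∨ E
    = ¬B ∨ ¬B ∧ ¬C ∨ E   (double negation)
    = ¬B ∨ E   (absorption)
These differ: at B=1, C=0, E=1, E1 = 0 but E2 = 1.

No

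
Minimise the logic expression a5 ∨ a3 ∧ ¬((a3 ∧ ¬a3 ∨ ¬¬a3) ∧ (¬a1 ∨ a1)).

a5 ∨ a3 ∧ ¬((a3 ∧ ¬a3 ∨ ¬¬a3) ∧ (¬a1 ∨ a1))
= a5 ∨ a3 ∧ ¬(¬¬a3 ∧ (¬a1 ∨ a1))   (complement / identity)
= a5 ∨ a3 ∧ ¬(a3 ∧ (¬a1 ∨ a1))   (double negation)
= a5 ∨ a3 ∧ ¬a3   (complement / identity)
= a5   (complement / identity)

a5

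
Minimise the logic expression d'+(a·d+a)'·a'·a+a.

d'+(a·d+a)'·a'·a+a
= d'+a'·a'·a+a   [absorption]
= d'+a'·a+a   [idempotence]
= d'+a   [complement / identity]

d'+a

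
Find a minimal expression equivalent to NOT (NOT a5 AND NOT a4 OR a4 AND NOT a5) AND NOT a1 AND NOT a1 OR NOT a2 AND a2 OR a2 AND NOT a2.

NOT (NOT a5 AND NOT a4 OR a4 AND NOT a5) AND NOT a1 AND NOT a1 OR NOT a2 AND a2 OR a2 AND NOT a2
= NOT (NOT a5 AND NOT a4 OR a4 AND NOT a5) AND NOT a1 AND NOT a1 OR NOT a2 AND a2
= NOT NOT a5 AND NOT a1 AND NOT a1 OR NOT a2 AND a2
= NOT NOT a5 AND NOT a1 AND NOT a1
= NOT NOT a5 AND NOT a1
= a5 AND NOT a1

a5 AND NOT a1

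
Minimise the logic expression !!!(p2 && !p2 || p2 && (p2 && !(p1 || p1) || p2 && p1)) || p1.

!p2 || p1

!!!(p2 && !p2 || p2 && (p2 && !(p1 || p1) || p2 && p1)) || p1
= !!!(p2 && !p2 || p2 && (p2 && !p1 || p2 && p1)) || p1   — idempotence
= !!!(p2 && !p2 || p2 && p2) || p1   — distribution
= !!!p2 || p1   — distribution
= !p2 || p1   — double negation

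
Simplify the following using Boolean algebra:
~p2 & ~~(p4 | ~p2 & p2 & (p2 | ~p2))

~p2 & ~~(p4 | ~p2 & p2 & (p2 | ~p2))
= ~p2 & ~~(p4 | ~p2 & p2)   — complement / identity
= ~p2 & ~~p4   — complement / identity
= ~p2 & p4   — double negation

~p2 & p4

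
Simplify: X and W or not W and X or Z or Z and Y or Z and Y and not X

X or Z

X and W or not W and X or Z or Z and Y or Z and Y and not X
= X and W or not W and X or Z or Z and Y   (absorption)
= X or Z or Z and Y   (distribution)
= X or Z   (absorption)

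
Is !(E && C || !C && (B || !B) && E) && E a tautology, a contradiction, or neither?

!(E && C || !C && (B || !B) && E) && E
= !(E && C || !C && E) && E   (complement / identity)
= !E && E   (distribution)
= false   (complement)

contradiction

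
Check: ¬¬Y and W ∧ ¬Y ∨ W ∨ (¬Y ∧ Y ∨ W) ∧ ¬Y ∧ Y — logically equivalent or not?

E1: ¬¬Y
    = Y   [double negation]
E2: W ∧ ¬Y ∨ W ∨ (¬Y ∧ Y ∨ W) ∧ ¬Y ∧ Y
    = W ∧ ¬Y ∨ W ∨ ¬Y ∧ Y   [absorption]
    = W ∧ ¬Y ∨ W   [complement / identity]
    = W   [absorption]
These differ: at W=1, Y=0, E1 = 0 but E2 = 1.

No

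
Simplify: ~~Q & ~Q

0

~~Q & ~Q
= Q & ~Q   [double negation]
= 0   [complement]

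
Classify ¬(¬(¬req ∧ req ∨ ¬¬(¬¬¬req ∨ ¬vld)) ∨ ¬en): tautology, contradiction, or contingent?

contingent

¬(¬(¬req ∧ req ∨ ¬¬(¬¬¬req ∨ ¬vld)) ∨ ¬en)
= ¬(¬¬¬(¬¬¬req ∨ ¬vld) ∨ ¬en)
= ¬(¬(¬¬¬req ∨ ¬vld) ∨ ¬en)
= ¬(¬(¬req ∨ ¬vld) ∨ ¬en)
= (¬req ∨ ¬vld) ∧ en
This depends on en, req, vld, so it is not a constant.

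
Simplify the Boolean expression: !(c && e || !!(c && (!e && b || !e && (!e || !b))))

!(c && e || !!(c && (!e && b || !e && (!e || !b))))
= !(c && e || !!(c && (!e && b || !e)))   (absorption)
= !(c && e || c && (!e && b || !e))   (double negation)
= !(c && e || c && !e)   (absorption)
= !c   (distribution)

!c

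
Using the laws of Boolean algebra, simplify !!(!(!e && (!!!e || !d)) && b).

!!(!(!e && (!!!e || !d)) && b)
= !!(!(!e && (!e || !d)) && b)
= !!(!!e && b)
= !!e && b
= e && b

e && b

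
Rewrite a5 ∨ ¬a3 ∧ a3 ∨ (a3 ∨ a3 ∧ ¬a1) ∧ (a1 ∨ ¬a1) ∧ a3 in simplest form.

a5 ∨ a3

a5 ∨ ¬a3 ∧ a3 ∨ (a3 ∨ a3 ∧ ¬a1) ∧ (a1 ∨ ¬a1) ∧ a3
= a5 ∨ ¬a3 ∧ a3 ∨ (a3 ∨ a3 ∧ ¬a1) ∧ a3   [complement / identity]
= a5 ∨ ¬a3 ∧ a3 ∨ a3 ∧ a3   [absorption]
= a5 ∨ a3   [distribution]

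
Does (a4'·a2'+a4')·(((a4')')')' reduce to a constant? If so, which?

(a4'·a2'+a4')·(((a4')')')'
= a4'·(((a4')')')'
= a4'·(a4')'
= a4'·a4
= 0

yes, False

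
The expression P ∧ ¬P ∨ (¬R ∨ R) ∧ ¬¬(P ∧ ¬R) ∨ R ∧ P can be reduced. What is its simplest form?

P ∧ ¬P ∨ (¬R ∨ R) ∧ ¬¬(P ∧ ¬R) ∨ R ∧ P
= P ∧ ¬P ∨ ¬¬(P ∧ ¬R) ∨ R ∧ P
= P ∧ ¬P ∨ P ∧ ¬R ∨ R ∧ P
= P ∧ ¬R ∨ R ∧ P
= P

P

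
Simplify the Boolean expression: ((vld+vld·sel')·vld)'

((vld+vld·sel')·vld)'
= (vld·vld)'   (absorption)
= vld'   (idempotence)

vld'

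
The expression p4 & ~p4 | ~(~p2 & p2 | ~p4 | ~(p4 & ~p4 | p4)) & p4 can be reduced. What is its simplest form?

p4 & ~p4 | ~(~p2 & p2 | ~p4 | ~(p4 & ~p4 | p4)) & p4
= p4 & ~p4 | ~(~p4 | ~(p4 & ~p4 | p4)) & p4
= p4 & ~p4 | ~(~p4 | ~p4) & p4
= p4 & ~p4 | p4 & p4 & p4
= p4 & ~p4 | p4 & p4
= p4

p4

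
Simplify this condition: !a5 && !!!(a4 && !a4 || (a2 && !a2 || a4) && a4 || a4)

!a5 && !a4

!a5 && !!!(a4 && !a4 || (a2 && !a2 || a4) && a4 || a4)
= !a5 && !!!(a4 && !a4 || a4 && a4 || a4)   (complement / identity)
= !a5 && !!!(a4 || a4)   (distribution)
= !a5 && !(a4 || a4)   (double negation)
= !a5 && !a4   (idempotence)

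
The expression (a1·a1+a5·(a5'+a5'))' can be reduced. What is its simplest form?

a1'

(a1·a1+a5·(a5'+a5'))'
= (a1·a1+a5·a5')'   [idempotence]
= (a1·a1)'   [complement / identity]
= a1'   [idempotence]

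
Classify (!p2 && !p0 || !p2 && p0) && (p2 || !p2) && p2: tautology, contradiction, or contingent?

(!p2 && !p0 || !p2 && p0) && (p2 || !p2) && p2
= (!p2 && !p0 || !p2 && p0) && p2   [complement / identity]
= !p2 && p2   [distribution]
= false   [complement]

contradiction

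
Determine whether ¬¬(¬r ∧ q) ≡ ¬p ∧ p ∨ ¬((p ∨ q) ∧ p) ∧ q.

No

E1: ¬¬(¬r ∧ q)
    = ¬r ∧ q   (double negation)
E2: ¬p ∧ p ∨ ¬((p ∨ q) ∧ p) ∧ q
    = ¬((p ∨ q) ∧ p) ∧ q   (complement / identity)
    = ¬p ∧ q   (absorption)
These differ: at p=0, q=1, r=1, E1 = 0 but E2 = 1.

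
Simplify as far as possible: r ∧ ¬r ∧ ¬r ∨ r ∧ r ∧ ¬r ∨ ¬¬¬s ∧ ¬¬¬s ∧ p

r ∧ ¬r ∧ ¬r ∨ r ∧ r ∧ ¬r ∨ ¬¬¬s ∧ ¬¬¬s ∧ p
= r ∧ ¬r ∨ ¬¬¬s ∧ ¬¬¬s ∧ p   [distribution]
= ¬¬¬s ∧ ¬¬¬s ∧ p   [complement / identity]
= ¬¬¬s ∧ p   [idempotence]
= ¬s ∧ p   [double negation]

¬s ∧ p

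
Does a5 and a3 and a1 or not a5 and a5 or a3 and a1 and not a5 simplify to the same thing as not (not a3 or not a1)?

E1: a5 and a3 and a1 or not a5 and a5 or a3 and a1 and not a5
    = a5 and a3 and a1 or a3 and a1 and not a5   [complement / identity]
    = a3 and a1   [distribution]
E2: not (not a3 or not a1)
    = a3 and a1   [De Morgan]
Both reduce to a3 and a1, so they are equivalent.

Yes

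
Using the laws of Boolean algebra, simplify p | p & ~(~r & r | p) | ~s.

p | ~s

p | p & ~(~r & r | p) | ~s
= p | p & ~p | ~s   [complement / identity]
= p | ~s   [complement / identity]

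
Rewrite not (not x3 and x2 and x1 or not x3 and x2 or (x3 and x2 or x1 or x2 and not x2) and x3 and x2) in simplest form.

not (not x3 and x2 and x1 or not x3 and x2 or (x3 and x2 or x1 or x2 and not x2) and x3 and x2)
= not (not x3 and x2 or (x3 and x2 or x1 or x2 and not x2) and x3 and x2)   — absorption
= not (not x3 and x2 or (x3 and x2 or x1) and x3 and x2)   — complement / identity
= not (not x3 and x2 or x3 and x2)   — absorption
= not x2   — distribution

not x2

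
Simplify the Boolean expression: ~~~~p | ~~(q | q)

p | q

~~~~p | ~~(q | q)
= ~~p | ~~(q | q)   [double negation]
= p | ~~(q | q)   [double negation]
= p | ~~q   [idempotence]
= p | q   [double negation]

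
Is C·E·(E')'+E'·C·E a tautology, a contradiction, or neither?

C·E·(E')'+E'·C·E
= C·E·E+E'·C·E   — double negation
= C·E   — distribution
This depends on C, E, so it is not a constant.

neither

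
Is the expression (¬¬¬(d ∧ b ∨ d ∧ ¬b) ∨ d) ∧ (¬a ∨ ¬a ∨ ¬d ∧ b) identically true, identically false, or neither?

neither

(¬¬¬(d ∧ b ∨ d ∧ ¬b) ∨ d) ∧ (¬a ∨ ¬a ∨ ¬d ∧ b)
= (¬¬¬(d ∧ b ∨ d ∧ ¬b) ∨ d) ∧ (¬a ∨ ¬d ∧ b)   [idempotence]
= (¬¬¬d ∨ d) ∧ (¬a ∨ ¬d ∧ b)   [distribution]
= (¬d ∨ d) ∧ (¬a ∨ ¬d ∧ b)   [double negation]
= ¬a ∨ ¬d ∧ b   [complement / identity]
This depends on a, b, d, so it is not a constant.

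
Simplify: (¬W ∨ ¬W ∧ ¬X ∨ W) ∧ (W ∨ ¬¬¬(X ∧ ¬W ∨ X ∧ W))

(¬W ∨ ¬W ∧ ¬X ∨ W) ∧ (W ∨ ¬¬¬(X ∧ ¬W ∨ X ∧ W))
= (¬W ∨ ¬W ∧ ¬X ∨ W) ∧ (W ∨ ¬(X ∧ ¬W ∨ X ∧ W))
= (¬W ∨ W) ∧ (W ∨ ¬(X ∧ ¬W ∨ X ∧ W))
= W ∨ ¬(X ∧ ¬W ∨ X ∧ W)
= W ∨ ¬X

W ∨ ¬X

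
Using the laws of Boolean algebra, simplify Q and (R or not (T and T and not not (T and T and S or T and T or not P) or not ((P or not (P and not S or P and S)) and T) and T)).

Q and (R or not T)

Q and (R or not (T and T and not not (T and T and S or T and T or not P) or not ((P or not (P and not S or P and S)) and T) and T))
= Q and (R or not (T and T and not not (T and T or not P) or not ((P or not (P and not S or P and S)) and T) and T))   — absorption
= Q and (R or not (T and T and not not (T and T or not P) or not ((P or not P) and T) and T))   — distribution
= Q and (R or not (T and T and not not (T and T or not P) or not T and T))   — complement / identity
= Q and (R or not (T and T and (T and T or not P) or not T and T))   — double negation
= Q and (R or not (T and T or not T and T))   — absorption
= Q and (R or not T)   — distribution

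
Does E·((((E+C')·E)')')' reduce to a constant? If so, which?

yes, False

E·((((E+C')·E)')')'
= E·((E')')'   — absorption
= E·E'   — double negation
= 0   — complement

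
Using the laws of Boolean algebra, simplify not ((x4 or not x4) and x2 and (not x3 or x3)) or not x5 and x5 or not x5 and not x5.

not ((x4 or not x4) and x2 and (not x3 or x3)) or not x5 and x5 or not x5 and not x5
= not (x2 and (not x3 or x3)) or not x5 and x5 or not x5 and not x5   — complement / identity
= not x2 or not x5 and x5 or not x5 and not x5   — complement / identity
= not x2 or not x5   — distribution

not x2 or not x5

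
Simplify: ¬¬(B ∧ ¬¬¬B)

False

¬¬(B ∧ ¬¬¬B)
= B ∧ ¬¬¬B   (double negation)
= B ∧ ¬B   (double negation)
= False   (complement)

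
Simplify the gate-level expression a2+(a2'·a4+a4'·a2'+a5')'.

a2+(a2'·a4+a4'·a2'+a5')'
= a2+(a2'+a5')'   — distribution
= a2+a2·a5   — De Morgan
= a2   — absorption

a2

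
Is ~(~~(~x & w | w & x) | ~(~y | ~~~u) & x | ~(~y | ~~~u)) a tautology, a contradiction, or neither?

neither

~(~~(~x & w | w & x) | ~(~y | ~~~u) & x | ~(~y | ~~~u))
= ~(~~(~x & w | w & x) | ~(~y | ~~~u))   — absorption
= ~(~x & w | w & x) & (~y | ~~~u)   — De Morgan
= ~w & (~y | ~~~u)   — distribution
= ~w & (~y | ~u)   — double negation
This depends on u, w, y, so it is not a constant.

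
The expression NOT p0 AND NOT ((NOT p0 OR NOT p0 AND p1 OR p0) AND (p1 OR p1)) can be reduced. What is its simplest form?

NOT p0 AND NOT ((NOT p0 OR NOT p0 AND p1 OR p0) AND (p1 OR p1))
= NOT p0 AND NOT ((NOT p0 OR p0) AND (p1 OR p1))
= NOT p0 AND NOT ((NOT p0 OR p0) AND p1)
= NOT p0 AND NOT p1

NOT p0 AND NOT p1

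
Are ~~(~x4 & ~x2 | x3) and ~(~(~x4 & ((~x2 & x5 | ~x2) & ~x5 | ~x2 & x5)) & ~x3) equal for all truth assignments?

Yes

E1: ~~(~x4 & ~x2 | x3)
    = ~x4 & ~x2 | x3   — double negation
E2: ~(~(~x4 & ((~x2 & x5 | ~x2) & ~x5 | ~x2 & x5)) & ~x3)
    = ~(~(~x4 & (~x2 & ~x5 | ~x2 & x5)) & ~x3)   — absorption
    = ~(~(~x4 & ~x2) & ~x3)   — distribution
    = ~x4 & ~x2 | x3   — De Morgan
Both reduce to ~x4 & ~x2 | x3, so they are equivalent.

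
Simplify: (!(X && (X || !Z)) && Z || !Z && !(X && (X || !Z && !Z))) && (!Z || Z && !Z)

!X && !Z

(!(X && (X || !Z)) && Z || !Z && !(X && (X || !Z && !Z))) && (!Z || Z && !Z)
= (!(X && (X || !Z)) && Z || !Z && !(X && (X || !Z && !Z))) && !Z   — complement / identity
= (!(X && (X || !Z)) && Z || !Z && !(X && (X || !Z))) && !Z   — idempotence
= !(X && (X || !Z)) && !Z   — distribution
= !X && !Z   — absorption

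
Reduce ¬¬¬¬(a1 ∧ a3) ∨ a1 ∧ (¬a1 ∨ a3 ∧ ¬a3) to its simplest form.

a1 ∧ a3

¬¬¬¬(a1 ∧ a3) ∨ a1 ∧ (¬a1 ∨ a3 ∧ ¬a3)
= ¬¬¬¬(a1 ∧ a3) ∨ a1 ∧ ¬a1   [complement / identity]
= ¬¬¬¬(a1 ∧ a3)   [complement / identity]
= ¬¬(a1 ∧ a3)   [double negation]
= a1 ∧ a3   [double negation]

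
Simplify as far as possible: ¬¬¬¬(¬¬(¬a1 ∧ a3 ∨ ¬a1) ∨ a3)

¬¬¬¬(¬¬(¬a1 ∧ a3 ∨ ¬a1) ∨ a3)
= ¬¬(¬¬(¬a1 ∧ a3 ∨ ¬a1) ∨ a3)   — double negation
= ¬¬(¬a1 ∧ a3 ∨ ¬a1) ∨ a3   — double negation
= ¬¬¬a1 ∨ a3   — absorption
= ¬a1 ∨ a3   — double negation

¬a1 ∨ a3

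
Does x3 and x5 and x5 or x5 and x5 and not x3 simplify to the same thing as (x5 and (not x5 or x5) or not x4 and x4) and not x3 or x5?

Yes

E1: x3 and x5 and x5 or x5 and x5 and not x3
    = x5 and x5   — distribution
    = x5   — idempotence
E2: (x5 and (not x5 or x5) or not x4 and x4) and not x3 or x5
    = x5 and (not x5 or x5) and not x3 or x5   — complement / identity
    = x5 and not x3 or x5   — complement / identity
    = x5   — absorption
Both reduce to x5, so they are equivalent.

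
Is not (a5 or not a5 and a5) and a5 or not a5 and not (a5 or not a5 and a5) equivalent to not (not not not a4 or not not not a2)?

No

E1: not (a5 or not a5 and a5) and a5 or not a5 and not (a5 or not a5 and a5)
    = not (a5 or not a5 and a5)
    = not a5
E2: not (not not not a4 or not not not a2)
    = not (not a4 or not not not a2)
    = not (not a4 or not a2)
    = a4 and a2
These differ: at a2=0, a4=0, a5=0, E1 = 1 but E2 = 0.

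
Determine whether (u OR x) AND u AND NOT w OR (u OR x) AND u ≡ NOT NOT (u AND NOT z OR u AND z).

Yes

E1: (u OR x) AND u AND NOT w OR (u OR x) AND u
    = (u OR x) AND u
    = u
E2: NOT NOT (u AND NOT z OR u AND z)
    = NOT NOT u
    = u
Both reduce to u, so they are equivalent.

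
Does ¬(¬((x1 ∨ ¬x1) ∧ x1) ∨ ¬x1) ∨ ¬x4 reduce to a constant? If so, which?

no

¬(¬((x1 ∨ ¬x1) ∧ x1) ∨ ¬x1) ∨ ¬x4
= (x1 ∨ ¬x1) ∧ x1 ∧ x1 ∨ ¬x4   — De Morgan
= x1 ∧ x1 ∨ ¬x4   — complement / identity
= x1 ∨ ¬x4   — idempotence
This depends on x1, x4, so it is not a constant.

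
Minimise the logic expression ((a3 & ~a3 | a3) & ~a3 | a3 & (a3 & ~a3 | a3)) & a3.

a3

((a3 & ~a3 | a3) & ~a3 | a3 & (a3 & ~a3 | a3)) & a3
= (a3 & ~a3 | a3) & a3   (distribution)
= a3 & a3   (complement / identity)
= a3   (idempotence)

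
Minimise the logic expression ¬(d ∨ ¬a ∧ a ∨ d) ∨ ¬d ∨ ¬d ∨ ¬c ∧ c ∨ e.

¬d ∨ e

¬(d ∨ ¬a ∧ a ∨ d) ∨ ¬d ∨ ¬d ∨ ¬c ∧ c ∨ e
= ¬(d ∨ ¬a ∧ a ∨ d) ∨ ¬d ∨ ¬d ∨ e   [complement / identity]
= ¬(d ∨ d) ∨ ¬d ∨ ¬d ∨ e   [complement / identity]
= ¬d ∨ ¬d ∨ ¬d ∨ e   [idempotence]
= ¬d ∨ ¬d ∨ e   [idempotence]
= ¬d ∨ e   [idempotence]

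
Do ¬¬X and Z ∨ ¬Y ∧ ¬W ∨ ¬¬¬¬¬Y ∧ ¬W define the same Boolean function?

No

E1: ¬¬X
    = X   (double negation)
E2: Z ∨ ¬Y ∧ ¬W ∨ ¬¬¬¬¬Y ∧ ¬W
    = Z ∨ ¬Y ∧ ¬W ∨ ¬¬¬Y ∧ ¬W   (double negation)
    = Z ∨ ¬Y ∧ ¬W ∨ ¬Y ∧ ¬W   (double negation)
    = Z ∨ ¬Y ∧ ¬W   (idempotence)
These differ: at W=0, X=0, Y=0, Z=1, E1 = 0 but E2 = 1.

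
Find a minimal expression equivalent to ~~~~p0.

~~~~p0
= ~~p0   [double negation]
= p0   [double negation]

p0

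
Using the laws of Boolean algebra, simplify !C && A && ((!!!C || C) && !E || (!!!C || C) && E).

!C && A

!C && A && ((!!!C || C) && !E || (!!!C || C) && E)
= !C && A && (!!!C || C)   (distribution)
= !C && A && (!C || C)   (double negation)
= !C && A   (complement / identity)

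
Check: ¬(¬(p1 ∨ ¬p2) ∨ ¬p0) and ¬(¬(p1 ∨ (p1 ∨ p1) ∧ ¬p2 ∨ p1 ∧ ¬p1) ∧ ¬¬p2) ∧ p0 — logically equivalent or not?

E1: ¬(¬(p1 ∨ ¬p2) ∨ ¬p0)
    = (p1 ∨ ¬p2) ∧ p0
E2: ¬(¬(p1 ∨ (p1 ∨ p1) ∧ ¬p2 ∨ p1 ∧ ¬p1) ∧ ¬¬p2) ∧ p0
    = ¬(¬(p1 ∨ p1 ∧ ¬p2 ∨ p1 ∧ ¬p1) ∧ ¬¬p2) ∧ p0
    = ¬(¬(p1 ∨ p1 ∧ ¬p2) ∧ ¬¬p2) ∧ p0
    = (p1 ∨ p1 ∧ ¬p2 ∨ ¬p2) ∧ p0
    = (p1 ∨ ¬p2) ∧ p0
Both reduce to (p1 ∨ ¬p2) ∧ p0, so they are equivalent.

Yes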